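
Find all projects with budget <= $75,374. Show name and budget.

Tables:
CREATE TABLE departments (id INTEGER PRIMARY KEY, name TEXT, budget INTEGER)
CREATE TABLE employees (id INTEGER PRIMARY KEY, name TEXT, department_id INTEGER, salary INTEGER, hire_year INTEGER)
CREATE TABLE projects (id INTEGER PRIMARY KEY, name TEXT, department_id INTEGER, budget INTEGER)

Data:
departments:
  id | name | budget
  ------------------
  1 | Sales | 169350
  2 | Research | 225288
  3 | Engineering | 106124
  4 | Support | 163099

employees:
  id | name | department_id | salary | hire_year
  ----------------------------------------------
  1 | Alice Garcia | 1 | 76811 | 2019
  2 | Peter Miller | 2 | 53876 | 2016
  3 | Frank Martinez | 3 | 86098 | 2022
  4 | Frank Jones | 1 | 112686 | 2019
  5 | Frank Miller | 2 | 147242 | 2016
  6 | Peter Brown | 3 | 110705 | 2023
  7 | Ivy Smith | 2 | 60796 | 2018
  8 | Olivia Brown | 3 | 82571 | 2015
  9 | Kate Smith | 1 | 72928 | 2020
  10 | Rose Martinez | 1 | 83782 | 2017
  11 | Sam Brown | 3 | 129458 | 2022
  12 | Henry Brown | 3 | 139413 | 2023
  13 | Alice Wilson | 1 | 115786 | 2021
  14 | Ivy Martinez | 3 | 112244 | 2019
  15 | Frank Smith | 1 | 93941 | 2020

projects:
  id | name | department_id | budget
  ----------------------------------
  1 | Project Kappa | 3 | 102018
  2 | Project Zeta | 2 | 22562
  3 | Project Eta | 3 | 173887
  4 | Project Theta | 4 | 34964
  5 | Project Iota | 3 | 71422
SELECT name, budget FROM projects WHERE budget <= 75374

Execution result:
name | budget
Project Zeta | 22562
Project Theta | 34964
Project Iota | 71422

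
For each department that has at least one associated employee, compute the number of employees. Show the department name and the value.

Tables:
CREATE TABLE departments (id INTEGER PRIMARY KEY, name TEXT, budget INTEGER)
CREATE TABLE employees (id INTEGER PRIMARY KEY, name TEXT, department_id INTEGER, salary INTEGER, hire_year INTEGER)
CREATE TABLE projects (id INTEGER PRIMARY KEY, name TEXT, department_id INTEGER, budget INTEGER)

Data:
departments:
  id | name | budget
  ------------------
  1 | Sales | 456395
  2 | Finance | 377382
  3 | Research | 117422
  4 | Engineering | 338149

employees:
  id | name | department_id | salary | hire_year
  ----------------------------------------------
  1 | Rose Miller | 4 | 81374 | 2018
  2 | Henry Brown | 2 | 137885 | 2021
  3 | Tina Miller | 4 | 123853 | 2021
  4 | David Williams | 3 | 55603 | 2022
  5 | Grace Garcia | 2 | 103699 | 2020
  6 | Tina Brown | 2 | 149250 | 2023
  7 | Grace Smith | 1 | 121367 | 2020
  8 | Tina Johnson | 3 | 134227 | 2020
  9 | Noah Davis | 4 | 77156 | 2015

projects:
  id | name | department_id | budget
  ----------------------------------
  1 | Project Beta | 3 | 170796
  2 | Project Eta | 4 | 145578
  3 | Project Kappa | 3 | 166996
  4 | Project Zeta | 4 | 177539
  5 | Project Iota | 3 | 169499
SELECT p.name, COUNT(*) AS n FROM employees c JOIN departments p ON c.department_id = p.id GROUP BY p.id, p.name

Execution result:
name | n
Sales | 1
Finance | 3
Research | 2
Engineering | 3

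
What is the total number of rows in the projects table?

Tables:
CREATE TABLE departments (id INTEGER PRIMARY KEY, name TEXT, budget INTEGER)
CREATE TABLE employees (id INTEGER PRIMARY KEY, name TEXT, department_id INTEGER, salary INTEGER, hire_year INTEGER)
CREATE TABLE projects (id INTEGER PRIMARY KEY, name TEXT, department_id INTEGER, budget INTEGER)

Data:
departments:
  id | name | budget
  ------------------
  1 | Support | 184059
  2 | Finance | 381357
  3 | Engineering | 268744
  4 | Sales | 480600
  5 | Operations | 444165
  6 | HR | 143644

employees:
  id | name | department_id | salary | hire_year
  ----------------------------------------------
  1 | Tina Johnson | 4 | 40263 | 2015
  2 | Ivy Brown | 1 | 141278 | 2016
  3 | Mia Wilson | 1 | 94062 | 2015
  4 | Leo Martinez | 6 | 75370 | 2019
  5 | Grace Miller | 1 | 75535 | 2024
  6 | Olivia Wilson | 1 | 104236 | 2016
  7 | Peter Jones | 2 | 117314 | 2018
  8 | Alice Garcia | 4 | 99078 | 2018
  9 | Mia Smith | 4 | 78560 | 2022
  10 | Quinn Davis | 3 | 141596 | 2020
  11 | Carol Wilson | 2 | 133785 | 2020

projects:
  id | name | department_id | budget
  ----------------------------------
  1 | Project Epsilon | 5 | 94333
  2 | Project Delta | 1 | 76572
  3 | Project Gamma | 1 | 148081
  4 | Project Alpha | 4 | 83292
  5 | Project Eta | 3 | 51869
SELECT COUNT(*) FROM projects

Execution result:
5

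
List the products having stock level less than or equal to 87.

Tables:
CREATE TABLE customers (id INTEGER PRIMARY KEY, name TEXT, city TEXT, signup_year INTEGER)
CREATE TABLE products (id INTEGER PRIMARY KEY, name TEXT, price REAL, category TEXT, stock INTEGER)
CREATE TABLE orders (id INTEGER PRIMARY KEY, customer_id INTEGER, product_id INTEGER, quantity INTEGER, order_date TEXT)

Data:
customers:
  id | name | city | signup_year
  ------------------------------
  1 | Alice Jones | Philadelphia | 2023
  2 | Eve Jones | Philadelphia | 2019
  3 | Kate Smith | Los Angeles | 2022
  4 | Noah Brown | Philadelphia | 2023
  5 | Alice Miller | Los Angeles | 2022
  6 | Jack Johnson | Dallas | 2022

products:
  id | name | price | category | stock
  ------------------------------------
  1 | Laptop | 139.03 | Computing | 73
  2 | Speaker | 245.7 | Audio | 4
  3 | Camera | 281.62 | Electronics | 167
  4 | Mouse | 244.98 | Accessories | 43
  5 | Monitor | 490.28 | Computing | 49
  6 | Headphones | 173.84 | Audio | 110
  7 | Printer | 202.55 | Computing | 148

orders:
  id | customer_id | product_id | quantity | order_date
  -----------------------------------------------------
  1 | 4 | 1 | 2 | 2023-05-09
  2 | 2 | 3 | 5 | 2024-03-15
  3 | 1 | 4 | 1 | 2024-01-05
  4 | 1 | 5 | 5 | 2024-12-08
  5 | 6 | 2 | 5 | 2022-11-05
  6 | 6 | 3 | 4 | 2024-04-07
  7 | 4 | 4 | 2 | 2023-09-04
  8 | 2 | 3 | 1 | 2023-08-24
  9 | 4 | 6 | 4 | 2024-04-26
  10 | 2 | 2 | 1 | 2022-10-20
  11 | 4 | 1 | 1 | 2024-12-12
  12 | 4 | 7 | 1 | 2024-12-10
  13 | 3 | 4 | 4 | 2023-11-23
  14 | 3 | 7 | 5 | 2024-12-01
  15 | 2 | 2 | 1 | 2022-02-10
SELECT name, stock FROM products WHERE stock <= 87

Execution result:
name | stock
Laptop | 73
Speaker | 4
Mouse | 43
Monitor | 49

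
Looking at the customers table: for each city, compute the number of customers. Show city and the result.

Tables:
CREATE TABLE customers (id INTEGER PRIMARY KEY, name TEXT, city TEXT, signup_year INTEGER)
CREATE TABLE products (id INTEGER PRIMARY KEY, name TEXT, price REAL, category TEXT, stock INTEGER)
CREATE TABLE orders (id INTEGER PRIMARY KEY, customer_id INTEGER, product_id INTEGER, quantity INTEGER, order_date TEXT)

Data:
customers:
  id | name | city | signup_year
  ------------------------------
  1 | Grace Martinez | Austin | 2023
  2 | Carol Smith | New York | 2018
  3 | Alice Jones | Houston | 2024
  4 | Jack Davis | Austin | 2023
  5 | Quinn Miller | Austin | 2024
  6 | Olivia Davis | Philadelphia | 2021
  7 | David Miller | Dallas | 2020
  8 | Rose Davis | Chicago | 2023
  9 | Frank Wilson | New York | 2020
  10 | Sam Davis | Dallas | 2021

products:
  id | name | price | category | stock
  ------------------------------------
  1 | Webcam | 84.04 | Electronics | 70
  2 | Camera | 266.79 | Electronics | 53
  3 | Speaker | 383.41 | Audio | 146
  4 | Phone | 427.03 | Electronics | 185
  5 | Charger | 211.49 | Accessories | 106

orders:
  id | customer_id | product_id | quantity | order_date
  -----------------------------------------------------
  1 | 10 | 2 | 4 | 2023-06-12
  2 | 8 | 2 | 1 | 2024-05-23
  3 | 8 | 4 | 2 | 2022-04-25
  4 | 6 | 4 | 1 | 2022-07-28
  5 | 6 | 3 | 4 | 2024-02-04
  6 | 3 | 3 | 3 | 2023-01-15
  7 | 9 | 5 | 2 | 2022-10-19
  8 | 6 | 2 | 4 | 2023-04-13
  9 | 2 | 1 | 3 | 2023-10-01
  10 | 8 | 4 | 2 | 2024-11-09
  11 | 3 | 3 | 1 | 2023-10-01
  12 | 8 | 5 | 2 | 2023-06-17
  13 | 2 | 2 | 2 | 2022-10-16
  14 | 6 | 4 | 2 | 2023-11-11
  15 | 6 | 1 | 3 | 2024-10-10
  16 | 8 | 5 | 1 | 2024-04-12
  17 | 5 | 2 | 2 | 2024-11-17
SELECT city, COUNT(*) AS n FROM customers GROUP BY city

Execution result:
city | n
Austin | 3
Chicago | 1
Dallas | 2
Houston | 1
New York | 2
Philadelphia | 1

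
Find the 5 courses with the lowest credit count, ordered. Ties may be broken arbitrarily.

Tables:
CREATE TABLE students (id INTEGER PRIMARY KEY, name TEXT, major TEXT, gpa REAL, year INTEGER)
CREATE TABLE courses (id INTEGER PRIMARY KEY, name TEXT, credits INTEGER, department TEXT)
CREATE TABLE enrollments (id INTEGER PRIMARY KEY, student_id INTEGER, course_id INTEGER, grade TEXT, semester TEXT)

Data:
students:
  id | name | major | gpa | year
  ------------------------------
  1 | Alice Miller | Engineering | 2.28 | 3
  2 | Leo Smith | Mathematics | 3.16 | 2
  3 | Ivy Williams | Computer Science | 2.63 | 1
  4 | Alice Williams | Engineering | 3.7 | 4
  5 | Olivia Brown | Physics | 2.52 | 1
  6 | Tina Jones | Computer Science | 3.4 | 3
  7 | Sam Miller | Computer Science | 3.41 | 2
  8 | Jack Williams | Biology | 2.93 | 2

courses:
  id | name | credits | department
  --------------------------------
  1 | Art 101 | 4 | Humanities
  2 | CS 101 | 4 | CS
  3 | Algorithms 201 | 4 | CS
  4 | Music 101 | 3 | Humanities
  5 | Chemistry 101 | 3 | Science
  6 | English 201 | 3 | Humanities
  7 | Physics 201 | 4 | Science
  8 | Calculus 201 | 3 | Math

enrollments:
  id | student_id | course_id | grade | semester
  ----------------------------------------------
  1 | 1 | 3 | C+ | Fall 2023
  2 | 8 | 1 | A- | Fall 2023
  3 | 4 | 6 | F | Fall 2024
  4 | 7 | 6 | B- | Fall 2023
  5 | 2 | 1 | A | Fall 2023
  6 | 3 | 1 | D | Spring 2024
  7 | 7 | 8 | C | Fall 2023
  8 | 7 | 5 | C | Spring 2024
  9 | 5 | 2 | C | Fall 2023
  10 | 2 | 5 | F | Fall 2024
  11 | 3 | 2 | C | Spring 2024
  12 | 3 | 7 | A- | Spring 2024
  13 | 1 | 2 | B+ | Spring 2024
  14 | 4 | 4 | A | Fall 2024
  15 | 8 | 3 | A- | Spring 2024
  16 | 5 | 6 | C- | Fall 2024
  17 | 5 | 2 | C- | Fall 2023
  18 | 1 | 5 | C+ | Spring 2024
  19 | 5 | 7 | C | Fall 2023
SELECT name, credits FROM courses ORDER BY credits ASC LIMIT 5

Execution result:
name | credits
Music 101 | 3
Chemistry 101 | 3
English 201 | 3
Calculus 201 | 3
Art 101 | 4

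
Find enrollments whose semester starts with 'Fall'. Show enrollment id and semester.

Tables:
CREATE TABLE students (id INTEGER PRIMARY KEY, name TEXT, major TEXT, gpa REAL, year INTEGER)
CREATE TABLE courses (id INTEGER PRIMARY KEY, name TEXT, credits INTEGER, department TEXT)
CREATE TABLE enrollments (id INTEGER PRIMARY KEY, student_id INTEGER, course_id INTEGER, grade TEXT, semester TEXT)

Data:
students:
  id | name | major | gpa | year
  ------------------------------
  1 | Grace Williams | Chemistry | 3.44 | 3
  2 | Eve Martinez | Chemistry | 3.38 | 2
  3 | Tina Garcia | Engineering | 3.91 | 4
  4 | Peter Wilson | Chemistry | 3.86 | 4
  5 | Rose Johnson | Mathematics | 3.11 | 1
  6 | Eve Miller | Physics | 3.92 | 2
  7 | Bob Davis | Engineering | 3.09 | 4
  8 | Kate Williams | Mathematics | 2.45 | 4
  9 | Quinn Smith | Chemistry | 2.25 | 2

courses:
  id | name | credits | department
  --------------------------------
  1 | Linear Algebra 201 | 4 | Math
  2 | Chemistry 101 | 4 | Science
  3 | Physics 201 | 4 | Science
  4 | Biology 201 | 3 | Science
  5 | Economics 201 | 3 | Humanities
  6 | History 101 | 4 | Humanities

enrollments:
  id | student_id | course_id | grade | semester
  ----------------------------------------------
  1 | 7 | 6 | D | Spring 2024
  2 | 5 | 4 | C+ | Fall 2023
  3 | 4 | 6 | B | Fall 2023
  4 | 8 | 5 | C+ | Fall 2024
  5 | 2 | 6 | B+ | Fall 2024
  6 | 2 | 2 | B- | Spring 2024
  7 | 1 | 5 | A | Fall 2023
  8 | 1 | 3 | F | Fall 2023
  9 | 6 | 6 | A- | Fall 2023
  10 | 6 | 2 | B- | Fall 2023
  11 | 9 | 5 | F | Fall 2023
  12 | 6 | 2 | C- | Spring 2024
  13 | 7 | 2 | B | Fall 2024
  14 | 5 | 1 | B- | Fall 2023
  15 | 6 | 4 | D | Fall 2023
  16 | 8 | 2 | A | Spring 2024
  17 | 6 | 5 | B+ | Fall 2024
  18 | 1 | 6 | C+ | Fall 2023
SELECT id, semester FROM enrollments WHERE semester LIKE 'Fall%'

Execution result:
id | semester
2 | Fall 2023
3 | Fall 2023
4 | Fall 2024
5 | Fall 2024
7 | Fall 2023
8 | Fall 2023
9 | Fall 2023
10 | Fall 2023
11 | Fall 2023
13 | Fall 2024
14 | Fall 2023
15 | Fall 2023
17 | Fall 2024
18 | Fall 2023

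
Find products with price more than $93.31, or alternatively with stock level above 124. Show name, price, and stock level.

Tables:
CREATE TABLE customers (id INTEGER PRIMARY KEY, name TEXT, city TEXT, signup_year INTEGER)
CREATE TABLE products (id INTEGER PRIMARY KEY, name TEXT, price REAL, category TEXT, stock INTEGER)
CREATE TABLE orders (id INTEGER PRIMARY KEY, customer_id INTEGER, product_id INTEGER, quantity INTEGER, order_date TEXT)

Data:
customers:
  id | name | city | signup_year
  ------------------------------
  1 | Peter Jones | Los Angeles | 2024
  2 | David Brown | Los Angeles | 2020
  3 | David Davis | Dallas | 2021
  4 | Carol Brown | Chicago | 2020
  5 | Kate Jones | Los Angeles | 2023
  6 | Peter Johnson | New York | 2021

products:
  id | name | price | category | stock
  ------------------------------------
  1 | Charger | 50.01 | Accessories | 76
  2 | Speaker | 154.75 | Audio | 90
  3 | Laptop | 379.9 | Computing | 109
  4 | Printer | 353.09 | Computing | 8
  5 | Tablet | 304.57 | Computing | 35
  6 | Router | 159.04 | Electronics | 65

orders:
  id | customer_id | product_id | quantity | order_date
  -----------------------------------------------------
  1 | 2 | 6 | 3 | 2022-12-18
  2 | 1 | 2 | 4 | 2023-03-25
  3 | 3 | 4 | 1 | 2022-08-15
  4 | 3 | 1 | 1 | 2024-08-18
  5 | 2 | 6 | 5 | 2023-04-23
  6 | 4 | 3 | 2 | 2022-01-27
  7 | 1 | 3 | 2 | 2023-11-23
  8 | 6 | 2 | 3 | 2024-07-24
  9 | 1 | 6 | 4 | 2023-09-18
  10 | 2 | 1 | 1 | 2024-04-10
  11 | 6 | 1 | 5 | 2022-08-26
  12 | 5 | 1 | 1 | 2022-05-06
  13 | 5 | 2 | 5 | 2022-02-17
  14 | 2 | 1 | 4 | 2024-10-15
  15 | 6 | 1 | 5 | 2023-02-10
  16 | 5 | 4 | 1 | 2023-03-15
SELECT name, price, stock FROM products WHERE price > 93.31 OR stock > 124

Execution result:
name | price | stock
Speaker | 154.75 | 90
Laptop | 379.90 | 109
Printer | 353.09 | 8
Tablet | 304.57 | 35
Router | 159.04 | 65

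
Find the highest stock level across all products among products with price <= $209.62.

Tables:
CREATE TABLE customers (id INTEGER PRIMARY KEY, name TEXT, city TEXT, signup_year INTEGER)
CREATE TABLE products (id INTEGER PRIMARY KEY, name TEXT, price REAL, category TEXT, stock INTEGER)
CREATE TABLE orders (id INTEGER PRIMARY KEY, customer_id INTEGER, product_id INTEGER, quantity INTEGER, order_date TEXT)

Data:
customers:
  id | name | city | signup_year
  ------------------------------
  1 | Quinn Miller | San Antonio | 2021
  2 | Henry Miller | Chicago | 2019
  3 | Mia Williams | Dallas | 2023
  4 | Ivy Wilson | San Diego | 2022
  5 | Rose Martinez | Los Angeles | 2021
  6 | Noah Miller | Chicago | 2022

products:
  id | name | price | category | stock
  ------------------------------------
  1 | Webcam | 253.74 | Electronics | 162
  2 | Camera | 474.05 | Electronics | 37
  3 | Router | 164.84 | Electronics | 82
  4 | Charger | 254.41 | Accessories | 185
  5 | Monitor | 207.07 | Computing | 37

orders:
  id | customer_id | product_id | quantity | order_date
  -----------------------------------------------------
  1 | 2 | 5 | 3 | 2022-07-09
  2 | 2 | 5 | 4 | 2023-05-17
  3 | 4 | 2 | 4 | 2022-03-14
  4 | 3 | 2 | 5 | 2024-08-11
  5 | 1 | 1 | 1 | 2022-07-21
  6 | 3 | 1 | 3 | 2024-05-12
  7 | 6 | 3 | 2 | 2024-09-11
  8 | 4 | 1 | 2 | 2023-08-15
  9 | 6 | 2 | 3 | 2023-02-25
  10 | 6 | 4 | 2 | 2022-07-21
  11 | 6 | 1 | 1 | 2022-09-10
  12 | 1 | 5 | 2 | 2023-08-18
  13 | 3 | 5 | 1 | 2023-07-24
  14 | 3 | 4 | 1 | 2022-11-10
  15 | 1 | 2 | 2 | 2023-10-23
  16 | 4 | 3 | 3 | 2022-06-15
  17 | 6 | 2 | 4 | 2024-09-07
SELECT MAX(stock) FROM products WHERE price <= 209.62

Execution result:
82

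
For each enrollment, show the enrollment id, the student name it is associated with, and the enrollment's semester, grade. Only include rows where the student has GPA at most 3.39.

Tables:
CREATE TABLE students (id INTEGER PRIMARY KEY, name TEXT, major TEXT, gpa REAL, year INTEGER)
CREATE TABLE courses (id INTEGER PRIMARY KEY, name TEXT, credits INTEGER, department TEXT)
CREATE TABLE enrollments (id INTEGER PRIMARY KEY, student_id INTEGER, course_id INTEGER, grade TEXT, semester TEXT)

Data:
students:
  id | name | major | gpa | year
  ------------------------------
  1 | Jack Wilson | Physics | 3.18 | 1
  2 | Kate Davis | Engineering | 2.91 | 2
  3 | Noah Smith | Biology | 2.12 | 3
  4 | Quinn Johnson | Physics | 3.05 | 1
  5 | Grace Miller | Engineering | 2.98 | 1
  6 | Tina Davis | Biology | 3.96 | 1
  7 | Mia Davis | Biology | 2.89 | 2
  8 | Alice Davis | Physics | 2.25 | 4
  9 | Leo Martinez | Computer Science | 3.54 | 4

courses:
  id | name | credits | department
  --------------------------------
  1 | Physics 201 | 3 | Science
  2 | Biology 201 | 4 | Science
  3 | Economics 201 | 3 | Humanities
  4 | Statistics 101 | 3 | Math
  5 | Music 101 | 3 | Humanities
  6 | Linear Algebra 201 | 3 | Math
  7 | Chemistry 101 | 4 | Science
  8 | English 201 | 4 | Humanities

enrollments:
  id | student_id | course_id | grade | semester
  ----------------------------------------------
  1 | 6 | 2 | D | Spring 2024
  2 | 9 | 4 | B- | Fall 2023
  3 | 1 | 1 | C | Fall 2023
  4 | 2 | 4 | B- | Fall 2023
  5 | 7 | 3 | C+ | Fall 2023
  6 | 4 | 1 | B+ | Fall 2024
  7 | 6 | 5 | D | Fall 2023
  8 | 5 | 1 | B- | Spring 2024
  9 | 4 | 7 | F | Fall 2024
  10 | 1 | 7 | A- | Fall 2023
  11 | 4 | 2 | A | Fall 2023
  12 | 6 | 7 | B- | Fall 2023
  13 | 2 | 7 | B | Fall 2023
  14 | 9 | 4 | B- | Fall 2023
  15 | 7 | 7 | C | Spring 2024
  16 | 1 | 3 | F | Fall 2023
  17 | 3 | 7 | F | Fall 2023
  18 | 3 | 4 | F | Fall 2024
SELECT c.id, p.name AS student, c.semester, c.grade FROM enrollments c JOIN students p ON c.student_id = p.id WHERE p.gpa <= 3.39

Execution result:
id | student | semester | grade
3 | Jack Wilson | Fall 2023 | C
4 | Kate Davis | Fall 2023 | B-
5 | Mia Davis | Fall 2023 | C+
6 | Quinn Johnson | Fall 2024 | B+
8 | Grace Miller | Spring 2024 | B-
9 | Quinn Johnson | Fall 2024 | F
10 | Jack Wilson | Fall 2023 | A-
11 | Quinn Johnson | Fall 2023 | A
13 | Kate Davis | Fall 2023 | B
15 | Mia Davis | Spring 2024 | C
16 | Jack Wilson | Fall 2023 | F
17 | Noah Smith | Fall 2023 | F
18 | Noah Smith | Fall 2024 | F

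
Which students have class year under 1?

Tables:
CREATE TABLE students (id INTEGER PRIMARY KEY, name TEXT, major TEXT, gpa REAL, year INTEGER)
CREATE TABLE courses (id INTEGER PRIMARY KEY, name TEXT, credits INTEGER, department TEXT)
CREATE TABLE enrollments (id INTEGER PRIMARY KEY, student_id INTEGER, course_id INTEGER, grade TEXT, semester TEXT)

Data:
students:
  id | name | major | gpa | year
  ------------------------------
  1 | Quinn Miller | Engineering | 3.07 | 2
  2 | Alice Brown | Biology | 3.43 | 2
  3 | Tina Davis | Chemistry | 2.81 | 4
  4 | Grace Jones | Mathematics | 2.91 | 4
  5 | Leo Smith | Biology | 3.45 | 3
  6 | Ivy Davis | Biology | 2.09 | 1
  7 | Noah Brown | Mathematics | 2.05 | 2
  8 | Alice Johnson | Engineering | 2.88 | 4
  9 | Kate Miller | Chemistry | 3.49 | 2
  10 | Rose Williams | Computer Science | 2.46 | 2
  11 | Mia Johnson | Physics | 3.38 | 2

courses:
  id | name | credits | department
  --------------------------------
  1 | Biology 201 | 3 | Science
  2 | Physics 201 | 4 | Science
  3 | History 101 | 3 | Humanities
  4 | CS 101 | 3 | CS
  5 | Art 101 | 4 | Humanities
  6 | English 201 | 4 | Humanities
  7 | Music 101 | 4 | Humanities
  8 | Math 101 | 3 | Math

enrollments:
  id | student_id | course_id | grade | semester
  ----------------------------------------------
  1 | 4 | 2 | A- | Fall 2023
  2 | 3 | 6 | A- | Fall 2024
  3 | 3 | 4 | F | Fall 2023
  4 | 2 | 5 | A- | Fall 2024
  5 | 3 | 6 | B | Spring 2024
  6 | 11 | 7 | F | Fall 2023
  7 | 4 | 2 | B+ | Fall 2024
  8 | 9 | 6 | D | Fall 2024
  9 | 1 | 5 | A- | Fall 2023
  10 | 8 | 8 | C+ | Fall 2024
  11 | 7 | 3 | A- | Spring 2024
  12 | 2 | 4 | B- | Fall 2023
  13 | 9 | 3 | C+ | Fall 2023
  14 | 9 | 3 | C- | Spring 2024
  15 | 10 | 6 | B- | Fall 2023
SELECT name, year FROM students WHERE year < 1

Execution result:
(no rows)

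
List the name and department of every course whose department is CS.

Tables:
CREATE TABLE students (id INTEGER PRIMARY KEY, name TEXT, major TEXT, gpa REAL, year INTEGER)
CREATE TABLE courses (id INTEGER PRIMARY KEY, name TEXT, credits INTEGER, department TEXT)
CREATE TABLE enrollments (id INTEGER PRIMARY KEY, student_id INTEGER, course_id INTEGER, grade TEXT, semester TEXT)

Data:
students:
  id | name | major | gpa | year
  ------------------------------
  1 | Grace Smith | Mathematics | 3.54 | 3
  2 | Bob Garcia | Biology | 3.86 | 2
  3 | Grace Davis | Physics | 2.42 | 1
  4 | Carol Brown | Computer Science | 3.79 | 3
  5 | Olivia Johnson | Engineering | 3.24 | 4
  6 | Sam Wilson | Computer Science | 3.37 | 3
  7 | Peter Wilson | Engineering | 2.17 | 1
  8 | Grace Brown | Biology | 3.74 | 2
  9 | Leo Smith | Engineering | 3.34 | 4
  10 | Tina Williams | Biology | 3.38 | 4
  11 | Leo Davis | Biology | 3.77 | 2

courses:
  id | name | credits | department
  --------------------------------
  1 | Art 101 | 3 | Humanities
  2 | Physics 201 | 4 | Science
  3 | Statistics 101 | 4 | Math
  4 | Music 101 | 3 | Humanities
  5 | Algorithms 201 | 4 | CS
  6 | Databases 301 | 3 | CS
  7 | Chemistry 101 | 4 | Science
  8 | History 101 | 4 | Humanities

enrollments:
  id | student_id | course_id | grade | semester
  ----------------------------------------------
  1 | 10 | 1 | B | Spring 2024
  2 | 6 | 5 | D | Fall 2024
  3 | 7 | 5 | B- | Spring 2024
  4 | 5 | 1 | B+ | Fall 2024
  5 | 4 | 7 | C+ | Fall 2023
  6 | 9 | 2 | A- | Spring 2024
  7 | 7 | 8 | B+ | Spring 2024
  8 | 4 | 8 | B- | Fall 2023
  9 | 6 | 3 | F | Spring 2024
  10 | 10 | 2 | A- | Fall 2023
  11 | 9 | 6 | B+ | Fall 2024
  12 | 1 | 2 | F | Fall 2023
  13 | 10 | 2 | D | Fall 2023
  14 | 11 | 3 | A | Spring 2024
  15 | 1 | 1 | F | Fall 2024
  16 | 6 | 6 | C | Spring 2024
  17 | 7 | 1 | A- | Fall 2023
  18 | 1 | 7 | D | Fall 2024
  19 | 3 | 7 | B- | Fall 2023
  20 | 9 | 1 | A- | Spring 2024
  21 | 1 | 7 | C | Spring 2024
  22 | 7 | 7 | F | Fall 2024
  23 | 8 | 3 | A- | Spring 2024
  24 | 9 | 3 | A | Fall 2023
SELECT name, department FROM courses WHERE department = 'CS'

Execution result:
name | department
Algorithms 201 | CS
Databases 301 | CS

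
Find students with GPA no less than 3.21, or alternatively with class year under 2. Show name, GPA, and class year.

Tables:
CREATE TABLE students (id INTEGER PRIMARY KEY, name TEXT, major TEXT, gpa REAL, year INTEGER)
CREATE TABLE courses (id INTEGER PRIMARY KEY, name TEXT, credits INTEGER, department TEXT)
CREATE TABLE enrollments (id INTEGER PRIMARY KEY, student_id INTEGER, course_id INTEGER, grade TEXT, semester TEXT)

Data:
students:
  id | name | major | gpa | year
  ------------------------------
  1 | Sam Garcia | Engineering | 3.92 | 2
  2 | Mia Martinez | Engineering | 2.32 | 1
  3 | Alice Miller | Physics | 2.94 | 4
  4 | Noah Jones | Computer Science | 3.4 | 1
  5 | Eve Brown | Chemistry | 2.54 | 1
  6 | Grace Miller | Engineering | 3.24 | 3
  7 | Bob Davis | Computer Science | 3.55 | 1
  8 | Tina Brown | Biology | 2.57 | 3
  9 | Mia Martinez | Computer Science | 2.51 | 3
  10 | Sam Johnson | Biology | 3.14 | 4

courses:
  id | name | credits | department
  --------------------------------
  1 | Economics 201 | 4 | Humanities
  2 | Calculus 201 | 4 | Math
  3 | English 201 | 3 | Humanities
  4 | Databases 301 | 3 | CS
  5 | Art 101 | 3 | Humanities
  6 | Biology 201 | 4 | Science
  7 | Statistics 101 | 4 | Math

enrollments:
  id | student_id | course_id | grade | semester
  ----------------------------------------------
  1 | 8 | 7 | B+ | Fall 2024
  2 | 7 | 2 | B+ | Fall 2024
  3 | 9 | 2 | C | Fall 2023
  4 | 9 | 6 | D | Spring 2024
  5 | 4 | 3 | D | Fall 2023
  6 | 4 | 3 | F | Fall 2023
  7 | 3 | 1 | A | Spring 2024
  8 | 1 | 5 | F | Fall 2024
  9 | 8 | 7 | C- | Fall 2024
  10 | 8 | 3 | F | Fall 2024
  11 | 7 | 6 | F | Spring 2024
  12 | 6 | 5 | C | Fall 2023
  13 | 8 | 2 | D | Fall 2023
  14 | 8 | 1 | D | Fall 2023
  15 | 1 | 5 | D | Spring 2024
SELECT name, gpa, year FROM students WHERE gpa >= 3.21 OR year < 2

Execution result:
name | gpa | year
Sam Garcia | 3.92 | 2
Mia Martinez | 2.32 | 1
Noah Jones | 3.40 | 1
Eve Brown | 2.54 | 1
Grace Miller | 3.24 | 3
Bob Davis | 3.55 | 1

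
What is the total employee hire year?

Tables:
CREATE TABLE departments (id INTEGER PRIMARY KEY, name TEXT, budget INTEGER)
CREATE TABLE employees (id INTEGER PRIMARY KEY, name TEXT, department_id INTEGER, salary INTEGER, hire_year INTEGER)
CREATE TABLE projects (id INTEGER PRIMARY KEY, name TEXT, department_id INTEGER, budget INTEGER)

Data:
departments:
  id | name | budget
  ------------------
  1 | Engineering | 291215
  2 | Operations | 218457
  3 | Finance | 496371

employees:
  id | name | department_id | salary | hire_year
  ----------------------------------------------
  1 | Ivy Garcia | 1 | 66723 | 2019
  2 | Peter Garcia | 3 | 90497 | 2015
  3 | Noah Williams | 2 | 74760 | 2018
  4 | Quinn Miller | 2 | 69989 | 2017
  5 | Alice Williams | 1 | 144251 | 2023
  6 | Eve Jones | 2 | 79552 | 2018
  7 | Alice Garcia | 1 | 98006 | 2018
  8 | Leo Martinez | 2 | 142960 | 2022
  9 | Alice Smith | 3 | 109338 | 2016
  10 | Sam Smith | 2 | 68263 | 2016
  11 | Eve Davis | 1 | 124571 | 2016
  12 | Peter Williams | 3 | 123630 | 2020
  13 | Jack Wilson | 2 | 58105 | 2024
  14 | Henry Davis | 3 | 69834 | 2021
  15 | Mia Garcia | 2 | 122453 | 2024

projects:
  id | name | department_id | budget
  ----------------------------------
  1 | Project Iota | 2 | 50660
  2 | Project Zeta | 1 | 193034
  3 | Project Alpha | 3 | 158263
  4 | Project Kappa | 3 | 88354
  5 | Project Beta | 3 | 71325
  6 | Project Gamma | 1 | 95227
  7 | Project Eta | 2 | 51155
SELECT SUM(hire_year) FROM employees

Execution result:
30287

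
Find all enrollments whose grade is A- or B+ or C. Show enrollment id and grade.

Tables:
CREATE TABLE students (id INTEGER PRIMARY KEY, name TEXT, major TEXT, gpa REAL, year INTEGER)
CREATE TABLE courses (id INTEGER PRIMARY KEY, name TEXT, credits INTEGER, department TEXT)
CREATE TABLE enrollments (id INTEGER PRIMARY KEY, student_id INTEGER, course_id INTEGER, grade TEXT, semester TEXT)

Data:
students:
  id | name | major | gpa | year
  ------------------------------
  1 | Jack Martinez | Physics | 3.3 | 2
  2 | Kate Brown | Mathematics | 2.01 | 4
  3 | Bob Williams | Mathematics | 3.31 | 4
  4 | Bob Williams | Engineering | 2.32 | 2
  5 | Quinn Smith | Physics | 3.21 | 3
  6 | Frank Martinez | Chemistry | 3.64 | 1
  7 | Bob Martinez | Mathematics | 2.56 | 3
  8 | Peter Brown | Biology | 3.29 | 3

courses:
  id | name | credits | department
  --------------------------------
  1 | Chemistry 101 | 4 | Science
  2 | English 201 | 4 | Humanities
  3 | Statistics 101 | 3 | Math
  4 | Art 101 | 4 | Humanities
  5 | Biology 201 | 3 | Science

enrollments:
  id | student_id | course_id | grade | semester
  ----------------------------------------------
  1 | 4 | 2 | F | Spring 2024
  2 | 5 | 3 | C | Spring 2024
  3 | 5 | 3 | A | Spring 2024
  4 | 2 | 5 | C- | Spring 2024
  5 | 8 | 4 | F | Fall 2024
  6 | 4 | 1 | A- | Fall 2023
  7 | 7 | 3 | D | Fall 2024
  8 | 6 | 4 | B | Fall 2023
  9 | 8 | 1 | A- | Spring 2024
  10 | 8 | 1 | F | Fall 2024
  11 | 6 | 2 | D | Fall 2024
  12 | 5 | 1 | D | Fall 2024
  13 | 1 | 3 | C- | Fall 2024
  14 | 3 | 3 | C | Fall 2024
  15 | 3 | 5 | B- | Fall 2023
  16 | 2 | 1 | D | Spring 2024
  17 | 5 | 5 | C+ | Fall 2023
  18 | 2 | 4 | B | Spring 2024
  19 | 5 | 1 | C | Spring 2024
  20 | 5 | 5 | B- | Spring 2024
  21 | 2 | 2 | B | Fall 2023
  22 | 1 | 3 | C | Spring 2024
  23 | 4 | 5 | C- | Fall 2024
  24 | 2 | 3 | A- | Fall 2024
SELECT id, grade FROM enrollments WHERE grade IN ('A-', 'B+', 'C')

Execution result:
id | grade
2 | C
6 | A-
9 | A-
14 | C
19 | C
22 | C
24 | A-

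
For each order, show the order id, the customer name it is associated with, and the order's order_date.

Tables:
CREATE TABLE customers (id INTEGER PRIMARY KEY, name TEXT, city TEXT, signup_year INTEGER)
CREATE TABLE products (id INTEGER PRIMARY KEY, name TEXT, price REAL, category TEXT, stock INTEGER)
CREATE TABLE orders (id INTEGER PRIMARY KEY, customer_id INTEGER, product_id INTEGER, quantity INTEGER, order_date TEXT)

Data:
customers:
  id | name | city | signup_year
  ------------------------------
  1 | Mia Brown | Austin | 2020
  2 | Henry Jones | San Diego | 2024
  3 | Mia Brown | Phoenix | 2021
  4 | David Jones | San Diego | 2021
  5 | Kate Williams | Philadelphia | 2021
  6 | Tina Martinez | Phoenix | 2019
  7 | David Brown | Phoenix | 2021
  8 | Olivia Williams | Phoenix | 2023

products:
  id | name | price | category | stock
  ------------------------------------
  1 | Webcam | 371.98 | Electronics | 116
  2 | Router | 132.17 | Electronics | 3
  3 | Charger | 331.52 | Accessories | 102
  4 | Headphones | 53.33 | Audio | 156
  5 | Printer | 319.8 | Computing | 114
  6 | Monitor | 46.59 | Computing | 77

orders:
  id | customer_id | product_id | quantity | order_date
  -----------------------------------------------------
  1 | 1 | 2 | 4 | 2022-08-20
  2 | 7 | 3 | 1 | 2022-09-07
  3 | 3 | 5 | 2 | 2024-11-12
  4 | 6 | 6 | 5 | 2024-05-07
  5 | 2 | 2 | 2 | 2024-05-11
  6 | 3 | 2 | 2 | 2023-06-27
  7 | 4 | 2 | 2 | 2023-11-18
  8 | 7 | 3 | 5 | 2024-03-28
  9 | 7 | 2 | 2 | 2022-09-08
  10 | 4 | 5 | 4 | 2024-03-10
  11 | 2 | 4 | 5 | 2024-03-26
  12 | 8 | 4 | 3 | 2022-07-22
SELECT c.id, p.name AS customer, c.order_date FROM orders c JOIN customers p ON c.customer_id = p.id

Execution result:
id | customer | order_date
1 | Mia Brown | 2022-08-20
2 | David Brown | 2022-09-07
3 | Mia Brown | 2024-11-12
4 | Tina Martinez | 2024-05-07
5 | Henry Jones | 2024-05-11
6 | Mia Brown | 2023-06-27
7 | David Jones | 2023-11-18
8 | David Brown | 2024-03-28
9 | David Brown | 2022-09-08
10 | David Jones | 2024-03-10
11 | Henry Jones | 2024-03-26
12 | Olivia Williams | 2022-07-22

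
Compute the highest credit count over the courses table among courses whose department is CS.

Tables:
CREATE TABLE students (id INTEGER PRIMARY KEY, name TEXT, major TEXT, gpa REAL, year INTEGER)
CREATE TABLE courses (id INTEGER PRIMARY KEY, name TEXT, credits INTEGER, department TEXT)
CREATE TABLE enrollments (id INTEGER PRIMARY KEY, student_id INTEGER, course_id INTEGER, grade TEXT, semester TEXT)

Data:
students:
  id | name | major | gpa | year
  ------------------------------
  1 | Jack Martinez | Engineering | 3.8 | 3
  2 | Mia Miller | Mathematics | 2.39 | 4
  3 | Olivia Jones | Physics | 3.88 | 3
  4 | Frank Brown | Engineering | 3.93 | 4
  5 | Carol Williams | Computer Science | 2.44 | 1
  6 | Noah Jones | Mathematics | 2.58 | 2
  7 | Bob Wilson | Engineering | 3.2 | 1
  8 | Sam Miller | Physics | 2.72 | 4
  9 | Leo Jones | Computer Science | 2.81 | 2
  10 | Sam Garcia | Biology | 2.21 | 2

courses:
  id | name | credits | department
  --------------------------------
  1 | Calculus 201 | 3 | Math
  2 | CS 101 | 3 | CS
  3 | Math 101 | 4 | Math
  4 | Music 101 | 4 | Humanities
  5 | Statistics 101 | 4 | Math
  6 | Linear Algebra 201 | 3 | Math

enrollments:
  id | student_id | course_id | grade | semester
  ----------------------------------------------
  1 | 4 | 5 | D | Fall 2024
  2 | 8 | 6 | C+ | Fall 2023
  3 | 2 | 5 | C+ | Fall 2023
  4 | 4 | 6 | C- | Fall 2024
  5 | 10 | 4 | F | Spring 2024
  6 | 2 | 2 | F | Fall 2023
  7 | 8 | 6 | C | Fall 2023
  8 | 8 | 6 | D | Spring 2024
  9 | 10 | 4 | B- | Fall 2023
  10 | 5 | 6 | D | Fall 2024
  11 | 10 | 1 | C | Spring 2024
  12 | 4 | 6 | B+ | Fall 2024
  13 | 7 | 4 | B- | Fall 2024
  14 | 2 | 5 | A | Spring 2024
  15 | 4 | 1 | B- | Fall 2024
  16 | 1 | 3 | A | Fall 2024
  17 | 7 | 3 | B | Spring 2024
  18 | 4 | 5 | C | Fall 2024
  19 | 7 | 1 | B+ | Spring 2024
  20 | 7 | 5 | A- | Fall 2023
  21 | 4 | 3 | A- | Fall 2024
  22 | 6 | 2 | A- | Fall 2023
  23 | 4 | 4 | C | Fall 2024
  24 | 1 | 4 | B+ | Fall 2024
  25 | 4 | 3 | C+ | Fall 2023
SELECT MAX(credits) FROM courses WHERE department = 'CS'

Execution result:
3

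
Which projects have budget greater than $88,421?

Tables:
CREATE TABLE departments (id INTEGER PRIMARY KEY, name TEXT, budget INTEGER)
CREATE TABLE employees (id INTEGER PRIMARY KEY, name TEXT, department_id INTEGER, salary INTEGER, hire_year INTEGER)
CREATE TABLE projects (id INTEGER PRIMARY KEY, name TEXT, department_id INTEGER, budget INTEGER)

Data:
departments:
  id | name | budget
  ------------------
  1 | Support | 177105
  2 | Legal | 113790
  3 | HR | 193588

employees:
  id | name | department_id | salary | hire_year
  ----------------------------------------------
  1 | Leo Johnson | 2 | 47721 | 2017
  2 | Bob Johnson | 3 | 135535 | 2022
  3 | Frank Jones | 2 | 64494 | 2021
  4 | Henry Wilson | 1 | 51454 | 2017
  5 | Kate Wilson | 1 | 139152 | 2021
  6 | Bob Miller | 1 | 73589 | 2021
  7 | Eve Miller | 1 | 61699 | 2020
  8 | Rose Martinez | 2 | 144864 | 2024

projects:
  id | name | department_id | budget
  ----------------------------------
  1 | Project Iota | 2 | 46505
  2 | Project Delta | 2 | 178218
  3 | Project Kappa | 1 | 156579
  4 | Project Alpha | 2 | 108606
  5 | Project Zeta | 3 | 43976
SELECT name, budget FROM projects WHERE budget > 88421

Execution result:
name | budget
Project Delta | 178218
Project Kappa | 156579
Project Alpha | 108606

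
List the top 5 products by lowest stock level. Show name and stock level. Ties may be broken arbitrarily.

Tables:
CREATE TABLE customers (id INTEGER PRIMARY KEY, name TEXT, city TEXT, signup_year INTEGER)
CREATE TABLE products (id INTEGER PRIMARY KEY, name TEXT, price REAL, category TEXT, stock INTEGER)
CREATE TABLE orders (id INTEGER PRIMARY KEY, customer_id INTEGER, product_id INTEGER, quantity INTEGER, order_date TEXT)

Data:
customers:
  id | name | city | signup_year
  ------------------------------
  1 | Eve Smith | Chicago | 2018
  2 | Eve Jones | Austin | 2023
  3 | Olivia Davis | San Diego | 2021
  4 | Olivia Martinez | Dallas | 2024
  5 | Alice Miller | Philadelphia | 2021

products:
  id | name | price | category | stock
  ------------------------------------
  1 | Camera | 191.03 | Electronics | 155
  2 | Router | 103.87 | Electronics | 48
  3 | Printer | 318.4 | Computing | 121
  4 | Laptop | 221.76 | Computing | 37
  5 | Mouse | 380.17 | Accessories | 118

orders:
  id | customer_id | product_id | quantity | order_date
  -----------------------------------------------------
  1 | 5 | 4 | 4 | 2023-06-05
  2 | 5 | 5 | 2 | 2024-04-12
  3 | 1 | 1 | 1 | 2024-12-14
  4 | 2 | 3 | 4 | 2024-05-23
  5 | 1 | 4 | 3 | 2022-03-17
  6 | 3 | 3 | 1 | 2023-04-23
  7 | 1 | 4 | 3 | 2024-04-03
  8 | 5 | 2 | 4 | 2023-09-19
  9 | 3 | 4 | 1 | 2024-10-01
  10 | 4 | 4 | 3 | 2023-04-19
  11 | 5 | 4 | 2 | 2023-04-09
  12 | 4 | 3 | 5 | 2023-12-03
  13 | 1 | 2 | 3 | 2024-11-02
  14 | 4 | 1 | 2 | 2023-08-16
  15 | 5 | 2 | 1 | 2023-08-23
SELECT name, stock FROM products ORDER BY stock ASC LIMIT 5

Execution result:
name | stock
Laptop | 37
Router | 48
Mouse | 118
Printer | 121
Camera | 155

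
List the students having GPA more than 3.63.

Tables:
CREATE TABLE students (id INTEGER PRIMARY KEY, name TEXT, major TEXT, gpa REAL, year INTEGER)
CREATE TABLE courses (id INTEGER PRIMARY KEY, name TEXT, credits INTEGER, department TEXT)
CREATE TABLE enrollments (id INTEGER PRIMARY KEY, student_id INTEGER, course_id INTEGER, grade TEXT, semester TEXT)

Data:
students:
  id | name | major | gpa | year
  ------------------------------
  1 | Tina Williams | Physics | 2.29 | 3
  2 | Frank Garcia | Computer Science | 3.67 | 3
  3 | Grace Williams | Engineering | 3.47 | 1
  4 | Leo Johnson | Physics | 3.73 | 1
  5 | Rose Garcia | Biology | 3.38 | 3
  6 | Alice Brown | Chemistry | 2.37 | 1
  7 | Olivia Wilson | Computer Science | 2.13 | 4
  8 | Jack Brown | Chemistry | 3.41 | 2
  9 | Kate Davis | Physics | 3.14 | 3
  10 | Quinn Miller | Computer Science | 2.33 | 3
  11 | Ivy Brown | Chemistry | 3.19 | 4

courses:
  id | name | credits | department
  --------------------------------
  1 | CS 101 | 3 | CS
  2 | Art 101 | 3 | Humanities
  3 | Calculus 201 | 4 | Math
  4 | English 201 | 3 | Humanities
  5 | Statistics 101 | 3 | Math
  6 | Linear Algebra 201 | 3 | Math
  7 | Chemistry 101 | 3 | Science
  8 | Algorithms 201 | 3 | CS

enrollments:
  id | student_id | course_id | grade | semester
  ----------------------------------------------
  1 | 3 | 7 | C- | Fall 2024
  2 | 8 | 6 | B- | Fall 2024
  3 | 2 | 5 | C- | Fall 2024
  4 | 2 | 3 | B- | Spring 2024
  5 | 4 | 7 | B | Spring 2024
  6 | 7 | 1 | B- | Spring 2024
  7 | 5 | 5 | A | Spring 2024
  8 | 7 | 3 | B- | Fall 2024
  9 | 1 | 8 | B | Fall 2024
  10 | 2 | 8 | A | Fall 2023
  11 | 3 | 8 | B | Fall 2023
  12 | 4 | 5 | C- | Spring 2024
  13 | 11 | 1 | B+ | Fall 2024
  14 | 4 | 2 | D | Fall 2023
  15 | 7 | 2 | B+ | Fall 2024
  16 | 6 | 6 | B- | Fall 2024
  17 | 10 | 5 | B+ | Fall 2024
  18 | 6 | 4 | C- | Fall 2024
SELECT name, gpa FROM students WHERE gpa > 3.63

Execution result:
name | gpa
Frank Garcia | 3.67
Leo Johnson | 3.73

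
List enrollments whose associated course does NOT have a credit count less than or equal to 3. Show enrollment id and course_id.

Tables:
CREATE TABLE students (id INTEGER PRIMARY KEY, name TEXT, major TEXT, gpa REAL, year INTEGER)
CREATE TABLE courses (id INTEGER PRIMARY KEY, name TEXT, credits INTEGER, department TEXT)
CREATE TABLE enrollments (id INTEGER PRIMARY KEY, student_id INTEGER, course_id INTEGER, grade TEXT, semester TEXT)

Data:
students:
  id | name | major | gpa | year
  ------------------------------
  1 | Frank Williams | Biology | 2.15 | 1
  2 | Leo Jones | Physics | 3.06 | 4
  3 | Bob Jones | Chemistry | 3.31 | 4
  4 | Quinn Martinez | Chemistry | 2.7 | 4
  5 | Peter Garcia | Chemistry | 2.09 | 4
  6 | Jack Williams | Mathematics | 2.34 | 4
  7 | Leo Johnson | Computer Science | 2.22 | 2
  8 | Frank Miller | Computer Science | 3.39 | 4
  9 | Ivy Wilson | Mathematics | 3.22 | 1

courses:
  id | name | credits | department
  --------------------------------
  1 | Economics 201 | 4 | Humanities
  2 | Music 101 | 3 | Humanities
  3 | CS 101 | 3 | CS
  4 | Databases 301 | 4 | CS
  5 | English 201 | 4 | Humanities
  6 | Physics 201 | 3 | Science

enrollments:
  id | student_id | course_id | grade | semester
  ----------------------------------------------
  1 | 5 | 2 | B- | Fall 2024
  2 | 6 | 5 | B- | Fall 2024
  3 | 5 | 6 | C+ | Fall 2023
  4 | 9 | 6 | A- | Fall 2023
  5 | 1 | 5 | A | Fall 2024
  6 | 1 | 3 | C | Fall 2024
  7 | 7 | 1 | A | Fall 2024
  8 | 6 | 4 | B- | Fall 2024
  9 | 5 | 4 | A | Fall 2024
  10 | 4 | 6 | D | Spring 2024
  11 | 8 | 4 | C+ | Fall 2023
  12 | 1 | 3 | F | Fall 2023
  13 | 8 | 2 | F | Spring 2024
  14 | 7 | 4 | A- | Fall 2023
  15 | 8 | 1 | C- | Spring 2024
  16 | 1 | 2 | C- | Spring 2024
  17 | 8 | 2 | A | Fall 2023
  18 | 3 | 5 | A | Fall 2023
SELECT id, course_id FROM enrollments WHERE course_id NOT IN (SELECT id FROM courses WHERE credits <= 3)

Execution result:
id | course_id
2 | 5
5 | 5
7 | 1
8 | 4
9 | 4
11 | 4
14 | 4
15 | 1
18 | 5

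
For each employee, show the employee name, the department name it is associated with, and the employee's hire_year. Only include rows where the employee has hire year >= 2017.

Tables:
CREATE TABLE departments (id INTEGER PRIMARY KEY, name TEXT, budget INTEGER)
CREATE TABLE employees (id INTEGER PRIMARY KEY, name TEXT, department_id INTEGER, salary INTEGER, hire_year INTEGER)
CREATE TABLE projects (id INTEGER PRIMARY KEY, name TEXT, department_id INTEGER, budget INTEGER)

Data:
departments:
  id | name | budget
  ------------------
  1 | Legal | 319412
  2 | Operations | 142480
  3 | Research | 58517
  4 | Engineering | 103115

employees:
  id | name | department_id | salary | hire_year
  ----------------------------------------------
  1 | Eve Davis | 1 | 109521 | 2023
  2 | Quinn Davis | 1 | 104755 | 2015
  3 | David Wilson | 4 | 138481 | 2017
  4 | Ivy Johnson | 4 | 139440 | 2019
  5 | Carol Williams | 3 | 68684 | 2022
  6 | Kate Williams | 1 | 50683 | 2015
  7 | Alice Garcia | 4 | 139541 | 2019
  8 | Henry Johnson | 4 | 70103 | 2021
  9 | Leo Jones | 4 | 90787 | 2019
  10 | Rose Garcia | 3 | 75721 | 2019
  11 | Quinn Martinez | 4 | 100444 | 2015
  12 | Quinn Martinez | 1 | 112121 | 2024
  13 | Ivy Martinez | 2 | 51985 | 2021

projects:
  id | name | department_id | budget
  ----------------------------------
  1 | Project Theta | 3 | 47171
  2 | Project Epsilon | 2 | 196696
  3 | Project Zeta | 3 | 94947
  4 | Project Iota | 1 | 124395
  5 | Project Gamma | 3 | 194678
SELECT c.name, p.name AS department, c.hire_year FROM employees c JOIN departments p ON c.department_id = p.id WHERE c.hire_year >= 2017

Execution result:
name | department | hire_year
Eve Davis | Legal | 2023
David Wilson | Engineering | 2017
Ivy Johnson | Engineering | 2019
Carol Williams | Research | 2022
Alice Garcia | Engineering | 2019
Henry Johnson | Engineering | 2021
Leo Jones | Engineering | 2019
Rose Garcia | Research | 2019
Quinn Martinez | Legal | 2024
Ivy Martinez | Operations | 2021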